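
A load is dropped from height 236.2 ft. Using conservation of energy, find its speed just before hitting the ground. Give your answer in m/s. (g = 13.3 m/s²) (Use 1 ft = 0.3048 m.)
Convert to SI: h = 71.9938 m
mgh = ½mv² ⇒ v = √(2gh) = √(2·13.3·71.9938) = 43.76 m/s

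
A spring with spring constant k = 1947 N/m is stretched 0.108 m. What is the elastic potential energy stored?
PE = ½kx² = ½(1947)(0.108)² = 11.35 J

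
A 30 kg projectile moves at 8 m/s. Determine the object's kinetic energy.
KE = ½mv² = ½(30)(8)² = 960.0 J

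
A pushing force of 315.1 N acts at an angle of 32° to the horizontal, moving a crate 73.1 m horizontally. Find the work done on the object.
W = F·d·cosθ = (315.1)(73.1)cos(32°) = 19530 J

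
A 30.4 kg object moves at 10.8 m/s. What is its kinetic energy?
KE = ½mv² = ½(30.4)(10.8)² = 1773 J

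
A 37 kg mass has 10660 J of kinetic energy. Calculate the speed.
v = √(2·KE/m) = √(2·10660/37) = 24.0 m/s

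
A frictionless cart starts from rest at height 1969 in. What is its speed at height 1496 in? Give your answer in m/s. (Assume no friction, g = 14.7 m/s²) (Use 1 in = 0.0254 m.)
Convert to SI: h₁−h₂ = 12.0142 m
mgh₁ = mgh₂ + ½mv² ⇒ v = √(2g(h₁−h₂)) = √(2·14.7·12.0142) = 18.79 m/s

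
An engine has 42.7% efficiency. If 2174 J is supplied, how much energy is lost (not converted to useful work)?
W_lost = W_in(1 − η) = 2174·(1 − 0.427) = 1246 J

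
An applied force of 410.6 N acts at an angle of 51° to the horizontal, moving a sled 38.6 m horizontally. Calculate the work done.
W = F·d·cosθ = (410.6)(38.6)cos(51°) = 9974 J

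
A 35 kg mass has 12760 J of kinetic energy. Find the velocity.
v = √(2·KE/m) = √(2·12760/35) = 27.0 m/s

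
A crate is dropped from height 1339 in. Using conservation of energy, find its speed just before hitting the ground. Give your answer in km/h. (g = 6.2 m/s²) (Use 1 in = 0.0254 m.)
Convert to SI: h = 34.0106 m
mgh = ½mv² ⇒ v = √(2gh) = √(2·6.2·34.0106) = 20.5361 m/s = 73.93 km/h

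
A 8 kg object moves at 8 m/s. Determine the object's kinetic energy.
KE = ½mv² = ½(8)(8)² = 256.0 J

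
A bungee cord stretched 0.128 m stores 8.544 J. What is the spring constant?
k = 2·PE/x² = 2·8.544/(0.128)² = 1043 N/m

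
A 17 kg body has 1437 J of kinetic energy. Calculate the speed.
v = √(2·KE/m) = √(2·1437/17) = 13.0 m/s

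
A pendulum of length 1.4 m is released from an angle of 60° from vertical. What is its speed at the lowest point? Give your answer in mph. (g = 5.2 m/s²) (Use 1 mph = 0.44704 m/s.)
h = L(1 − cosθ) = 1.4(1 − cos60°) = 0.7 m
v = √(2gh) = √(2·5.2·0.7) = 2.69815 m/s = 6.036 mph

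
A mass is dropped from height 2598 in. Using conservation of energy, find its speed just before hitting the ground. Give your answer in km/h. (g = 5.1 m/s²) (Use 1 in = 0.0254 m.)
Convert to SI: h = 65.9892 m
mgh = ½mv² ⇒ v = √(2gh) = √(2·5.1·65.9892) = 25.944 m/s = 93.4 km/h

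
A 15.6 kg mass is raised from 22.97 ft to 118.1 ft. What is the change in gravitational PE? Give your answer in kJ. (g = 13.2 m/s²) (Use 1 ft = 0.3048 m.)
Convert to SI: m = 15.6 kg, Δh = 28.9956 m
ΔPE = mgΔh = (15.6)(13.2)(28.9956) = 5970.78 J = 5.971 kJ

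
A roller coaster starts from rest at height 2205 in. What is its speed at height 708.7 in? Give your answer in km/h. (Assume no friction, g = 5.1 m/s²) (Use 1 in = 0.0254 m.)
Convert to SI: h₁−h₂ = 38.006 m
mgh₁ = mgh₂ + ½mv² ⇒ v = √(2g(h₁−h₂)) = √(2·5.1·38.006) = 19.6891 m/s = 70.88 km/h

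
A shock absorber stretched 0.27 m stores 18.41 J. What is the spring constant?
k = 2·PE/x² = 2·18.41/(0.27)² = 505.1 N/m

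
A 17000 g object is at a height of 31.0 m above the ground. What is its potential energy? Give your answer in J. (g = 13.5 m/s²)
Convert to SI: m = 17.0 kg, h = 31.0 m
PE = mgh = (17.0)(13.5)(31.0) = 7115 J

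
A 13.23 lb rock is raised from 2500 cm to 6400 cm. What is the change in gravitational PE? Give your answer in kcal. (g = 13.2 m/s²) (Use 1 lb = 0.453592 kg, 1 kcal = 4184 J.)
Convert to SI: m = 6.00102 kg, Δh = 39.0 m
ΔPE = mgΔh = (6.00102)(13.2)(39.0) = 3089.33 J = 0.7384 kcal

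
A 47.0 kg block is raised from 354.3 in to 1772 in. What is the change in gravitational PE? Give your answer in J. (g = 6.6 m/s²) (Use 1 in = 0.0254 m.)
Convert to SI: m = 47.0 kg, Δh = 36.0096 m
ΔPE = mgΔh = (47.0)(6.6)(36.0096) = 11170 J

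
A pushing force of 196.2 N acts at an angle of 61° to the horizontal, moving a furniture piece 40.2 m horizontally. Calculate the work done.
W = F·d·cosθ = (196.2)(40.2)cos(61°) = 3824 J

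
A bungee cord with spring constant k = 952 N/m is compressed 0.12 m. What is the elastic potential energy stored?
PE = ½kx² = ½(952)(0.12)² = 6.854 J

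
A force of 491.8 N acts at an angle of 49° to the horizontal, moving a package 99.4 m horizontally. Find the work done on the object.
W = F·d·cosθ = (491.8)(99.4)cos(49°) = 32070 J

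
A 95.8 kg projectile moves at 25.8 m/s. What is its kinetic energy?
KE = ½mv² = ½(95.8)(25.8)² = 31880 J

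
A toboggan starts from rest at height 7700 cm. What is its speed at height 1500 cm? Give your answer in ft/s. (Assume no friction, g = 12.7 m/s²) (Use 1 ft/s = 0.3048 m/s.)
Convert to SI: h₁−h₂ = 62.0 m
mgh₁ = mgh₂ + ½mv² ⇒ v = √(2g(h₁−h₂)) = √(2·12.7·62.0) = 39.6837 m/s = 130.2 ft/s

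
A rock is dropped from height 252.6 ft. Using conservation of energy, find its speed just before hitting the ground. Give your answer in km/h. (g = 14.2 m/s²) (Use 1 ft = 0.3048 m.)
Convert to SI: h = 76.9925 m
mgh = ½mv² ⇒ v = √(2gh) = √(2·14.2·76.9925) = 46.7609 m/s = 168.3 km/h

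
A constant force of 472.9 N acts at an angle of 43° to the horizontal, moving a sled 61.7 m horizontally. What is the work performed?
W = F·d·cosθ = (472.9)(61.7)cos(43°) = 21340 J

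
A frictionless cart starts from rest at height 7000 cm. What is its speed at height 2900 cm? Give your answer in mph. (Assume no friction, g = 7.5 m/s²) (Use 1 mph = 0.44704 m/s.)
Convert to SI: h₁−h₂ = 41.0 m
mgh₁ = mgh₂ + ½mv² ⇒ v = √(2g(h₁−h₂)) = √(2·7.5·41.0) = 24.7992 m/s = 55.47 mph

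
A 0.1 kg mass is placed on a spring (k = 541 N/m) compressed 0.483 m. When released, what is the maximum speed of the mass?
½kx² = ½mv² ⇒ v = x√(k/m) = (0.483)√(541/0.1) = 35.53 m/s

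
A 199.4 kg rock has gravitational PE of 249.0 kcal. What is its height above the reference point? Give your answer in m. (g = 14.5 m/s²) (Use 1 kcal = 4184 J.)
Convert to SI: m = 199.4 kg, PE = 1041820 J
h = PE/(mg) = 1041820/(199.4·14.5) = 360.3 m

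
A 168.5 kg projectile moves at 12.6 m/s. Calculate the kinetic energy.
KE = ½mv² = ½(168.5)(12.6)² = 13380 J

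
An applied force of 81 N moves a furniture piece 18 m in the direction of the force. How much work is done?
W = F·d = (81)(18) = 1458 J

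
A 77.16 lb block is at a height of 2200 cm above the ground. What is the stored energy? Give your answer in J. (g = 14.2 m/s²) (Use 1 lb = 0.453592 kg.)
Convert to SI: m = 34.9992 kg, h = 22.0 m
PE = mgh = (34.9992)(14.2)(22.0) = 10930 J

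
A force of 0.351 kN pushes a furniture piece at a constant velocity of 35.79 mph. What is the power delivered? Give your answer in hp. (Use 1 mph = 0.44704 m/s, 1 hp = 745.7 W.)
Convert to SI: F = 351.0 N, v = 15.9996 m/s
P = Fv = (351.0)(15.9996) = 5615.85 W = 7.531 hp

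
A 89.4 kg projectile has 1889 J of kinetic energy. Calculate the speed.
v = √(2·KE/m) = √(2·1889/89.4) = 6.501 m/s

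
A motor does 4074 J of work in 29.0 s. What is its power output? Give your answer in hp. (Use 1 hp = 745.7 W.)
P = W/t = 4074.0/29.0 = 140.483 W = 0.1884 hp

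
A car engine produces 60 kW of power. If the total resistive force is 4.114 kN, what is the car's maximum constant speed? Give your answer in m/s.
Convert to SI: F = 4114.0 N
P = Fv ⇒ v = P/F = 60000 W/4114.0 N = 14.58 m/s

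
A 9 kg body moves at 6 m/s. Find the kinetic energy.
KE = ½mv² = ½(9)(6)² = 162.0 J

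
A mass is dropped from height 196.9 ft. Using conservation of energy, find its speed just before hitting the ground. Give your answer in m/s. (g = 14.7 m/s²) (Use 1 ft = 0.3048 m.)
Convert to SI: h = 60.0151 m
mgh = ½mv² ⇒ v = √(2gh) = √(2·14.7·60.0151) = 42.01 m/s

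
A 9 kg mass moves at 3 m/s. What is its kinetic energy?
KE = ½mv² = ½(9)(3)² = 40.5 J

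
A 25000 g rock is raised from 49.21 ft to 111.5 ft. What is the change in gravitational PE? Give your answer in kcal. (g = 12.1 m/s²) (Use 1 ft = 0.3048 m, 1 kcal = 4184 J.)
Convert to SI: m = 25.0 kg, Δh = 18.986 m
ΔPE = mgΔh = (25.0)(12.1)(18.986) = 5743.26 J = 1.373 kcal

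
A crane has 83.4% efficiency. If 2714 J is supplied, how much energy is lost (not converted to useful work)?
W_lost = W_in(1 − η) = 2714·(1 − 0.834) = 450.5 J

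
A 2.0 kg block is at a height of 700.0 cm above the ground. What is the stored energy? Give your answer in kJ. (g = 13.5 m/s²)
Convert to SI: m = 2.0 kg, h = 7.0 m
PE = mgh = (2.0)(13.5)(7.0) = 189.0 J = 0.189 kJ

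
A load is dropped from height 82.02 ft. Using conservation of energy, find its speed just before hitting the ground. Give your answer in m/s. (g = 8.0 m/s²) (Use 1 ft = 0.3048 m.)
Convert to SI: h = 24.9997 m
mgh = ½mv² ⇒ v = √(2gh) = √(2·8.0·24.9997) = 20.0 m/s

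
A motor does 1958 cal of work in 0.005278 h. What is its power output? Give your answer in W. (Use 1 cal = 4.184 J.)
Convert to SI: W = 8192.27 J, t = 19.0008 s
P = W/t = 8192.27/19.0008 = 431.2 W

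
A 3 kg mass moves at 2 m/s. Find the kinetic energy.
KE = ½mv² = ½(3)(2)² = 6.0 J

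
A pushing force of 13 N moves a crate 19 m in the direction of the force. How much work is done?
W = F·d = (13)(19) = 247.0 J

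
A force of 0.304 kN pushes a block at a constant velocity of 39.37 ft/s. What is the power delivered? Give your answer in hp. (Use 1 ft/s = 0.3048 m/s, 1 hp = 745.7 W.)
Convert to SI: F = 304.0 N, v = 12.0 m/s
P = Fv = (304.0)(12.0) = 3647.99 W = 4.892 hp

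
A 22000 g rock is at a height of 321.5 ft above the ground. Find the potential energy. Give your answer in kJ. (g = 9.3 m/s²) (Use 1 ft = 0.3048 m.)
Convert to SI: m = 22.0 kg, h = 97.9932 m
PE = mgh = (22.0)(9.3)(97.9932) = 20049.4 J = 20.05 kJ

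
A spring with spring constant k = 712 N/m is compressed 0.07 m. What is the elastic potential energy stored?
PE = ½kx² = ½(712)(0.07)² = 1.744 J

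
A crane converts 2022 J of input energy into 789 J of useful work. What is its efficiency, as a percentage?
η = W_out/W_in = 789/2022 = 39.02%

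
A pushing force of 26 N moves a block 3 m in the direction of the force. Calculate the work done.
W = F·d = (26)(3) = 78.0 J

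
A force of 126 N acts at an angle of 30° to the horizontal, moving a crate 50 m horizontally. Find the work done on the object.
W = F·d·cosθ = (126)(50)cos(30°) = 5456 J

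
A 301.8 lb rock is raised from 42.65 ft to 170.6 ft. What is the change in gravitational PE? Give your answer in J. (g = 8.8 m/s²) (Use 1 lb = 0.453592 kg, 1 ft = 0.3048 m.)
Convert to SI: m = 136.894 kg, Δh = 38.9992 m
ΔPE = mgΔh = (136.894)(8.8)(38.9992) = 46980 J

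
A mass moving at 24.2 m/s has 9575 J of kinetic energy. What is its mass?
m = 2·KE/v² = 2·9575/(24.2)² = 32.7 kg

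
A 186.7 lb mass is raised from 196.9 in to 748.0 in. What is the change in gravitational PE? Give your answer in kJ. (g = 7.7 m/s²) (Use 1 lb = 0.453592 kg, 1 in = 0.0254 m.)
Convert to SI: m = 84.6856 kg, Δh = 13.9979 m
ΔPE = mgΔh = (84.6856)(7.7)(13.9979) = 9127.77 J = 9.128 kJ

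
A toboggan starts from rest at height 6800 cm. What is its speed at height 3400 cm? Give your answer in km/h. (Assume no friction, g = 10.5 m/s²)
Convert to SI: h₁−h₂ = 34.0 m
mgh₁ = mgh₂ + ½mv² ⇒ v = √(2g(h₁−h₂)) = √(2·10.5·34.0) = 26.7208 m/s = 96.19 km/h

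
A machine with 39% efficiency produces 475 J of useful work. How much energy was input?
W_in = W_out/η = 475/0.39 = 1218 J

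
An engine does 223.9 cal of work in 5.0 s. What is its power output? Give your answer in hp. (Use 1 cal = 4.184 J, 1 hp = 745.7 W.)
Convert to SI: W = 936.798 J, t = 5.0 s
P = W/t = 936.798/5.0 = 187.36 W = 0.2513 hp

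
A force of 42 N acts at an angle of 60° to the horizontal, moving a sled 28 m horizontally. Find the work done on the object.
W = F·d·cosθ = (42)(28)cos(60°) = 588.0 J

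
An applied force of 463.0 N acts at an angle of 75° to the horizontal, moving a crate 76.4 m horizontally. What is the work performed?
W = F·d·cosθ = (463.0)(76.4)cos(75°) = 9155 J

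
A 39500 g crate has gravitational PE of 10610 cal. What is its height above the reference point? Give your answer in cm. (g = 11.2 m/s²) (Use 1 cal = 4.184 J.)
Convert to SI: m = 39.5 kg, PE = 44392.2 J
h = PE/(mg) = 44392.2/(39.5·11.2) = 100.344 m = 10030 cm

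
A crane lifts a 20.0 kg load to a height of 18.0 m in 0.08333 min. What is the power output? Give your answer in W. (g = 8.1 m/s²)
Convert to SI: m = 20.0 kg, h = 18.0 m, t = 4.9998 s
P = mgh/t = (20.0)(8.1)(18.0)/4.9998 = 583.2 W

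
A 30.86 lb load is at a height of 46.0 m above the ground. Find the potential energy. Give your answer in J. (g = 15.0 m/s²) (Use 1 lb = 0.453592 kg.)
Convert to SI: m = 13.9978 kg, h = 46.0 m
PE = mgh = (13.9978)(15.0)(46.0) = 9659 J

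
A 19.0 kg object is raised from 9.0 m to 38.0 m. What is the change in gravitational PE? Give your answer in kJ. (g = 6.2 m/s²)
ΔPE = mgΔh = (19.0)(6.2)(29.0) = 3416.2 J = 3.416 kJ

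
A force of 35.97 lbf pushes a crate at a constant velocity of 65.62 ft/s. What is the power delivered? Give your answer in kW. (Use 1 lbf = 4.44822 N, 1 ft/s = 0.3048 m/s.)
Convert to SI: F = 160.002 N, v = 20.001 m/s
P = Fv = (160.002)(20.001) = 3200.21 W = 3.2 kW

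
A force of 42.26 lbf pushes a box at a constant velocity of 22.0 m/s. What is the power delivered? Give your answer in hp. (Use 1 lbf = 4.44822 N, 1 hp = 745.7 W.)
Convert to SI: F = 187.982 N, v = 22.0 m/s
P = Fv = (187.982)(22.0) = 4135.6 W = 5.546 hp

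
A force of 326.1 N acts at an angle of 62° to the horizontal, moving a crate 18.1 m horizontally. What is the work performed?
W = F·d·cosθ = (326.1)(18.1)cos(62°) = 2771 J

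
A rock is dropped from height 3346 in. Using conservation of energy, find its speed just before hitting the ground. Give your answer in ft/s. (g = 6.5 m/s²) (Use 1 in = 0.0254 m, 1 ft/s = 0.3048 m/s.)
Convert to SI: h = 84.9884 m
mgh = ½mv² ⇒ v = √(2gh) = √(2·6.5·84.9884) = 33.2393 m/s = 109.1 ft/s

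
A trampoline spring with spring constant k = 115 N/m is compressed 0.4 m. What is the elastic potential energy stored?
PE = ½kx² = ½(115)(0.4)² = 9.2 J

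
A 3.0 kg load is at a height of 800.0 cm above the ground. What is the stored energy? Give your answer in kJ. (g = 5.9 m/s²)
Convert to SI: m = 3.0 kg, h = 8.0 m
PE = mgh = (3.0)(5.9)(8.0) = 141.6 J = 0.1416 kJ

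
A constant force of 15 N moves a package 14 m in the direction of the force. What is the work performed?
W = F·d = (15)(14) = 210.0 J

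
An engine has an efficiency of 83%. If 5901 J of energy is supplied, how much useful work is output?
W_out = η·W_in = 0.83·5901 = 4897.83 J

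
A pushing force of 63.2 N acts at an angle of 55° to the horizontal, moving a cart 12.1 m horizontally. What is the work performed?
W = F·d·cosθ = (63.2)(12.1)cos(55°) = 438.6 J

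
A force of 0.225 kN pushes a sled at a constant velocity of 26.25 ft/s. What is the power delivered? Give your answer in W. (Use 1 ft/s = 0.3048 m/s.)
Convert to SI: F = 225.0 N, v = 8.001 m/s
P = Fv = (225.0)(8.001) = 1800 W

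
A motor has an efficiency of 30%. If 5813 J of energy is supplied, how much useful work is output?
W_out = η·W_in = 0.3·5813 = 1743.9 J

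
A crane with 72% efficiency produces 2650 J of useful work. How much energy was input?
W_in = W_out/η = 2650/0.72 = 3681 J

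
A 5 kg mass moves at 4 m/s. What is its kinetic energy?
KE = ½mv² = ½(5)(4)² = 40.0 J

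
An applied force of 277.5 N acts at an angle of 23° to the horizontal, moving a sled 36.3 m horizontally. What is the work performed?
W = F·d·cosθ = (277.5)(36.3)cos(23°) = 9272 J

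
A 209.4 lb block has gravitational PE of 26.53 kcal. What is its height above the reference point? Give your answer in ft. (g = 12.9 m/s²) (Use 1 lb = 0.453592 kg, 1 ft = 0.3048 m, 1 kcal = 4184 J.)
Convert to SI: m = 94.9822 kg, PE = 111002 J
h = PE/(mg) = 111002/(94.9822·12.9) = 90.5935 m = 297.2 ft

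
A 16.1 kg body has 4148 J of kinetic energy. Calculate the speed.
v = √(2·KE/m) = √(2·4148/16.1) = 22.7 m/s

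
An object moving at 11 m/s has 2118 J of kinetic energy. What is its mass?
m = 2·KE/v² = 2·2118/(11)² = 35.01 kg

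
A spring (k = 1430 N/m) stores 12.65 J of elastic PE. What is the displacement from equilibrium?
x = √(2·PE/k) = √(2·12.65/1430) = 0.133 m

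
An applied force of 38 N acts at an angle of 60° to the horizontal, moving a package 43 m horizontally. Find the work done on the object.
W = F·d·cosθ = (38)(43)cos(60°) = 817.0 J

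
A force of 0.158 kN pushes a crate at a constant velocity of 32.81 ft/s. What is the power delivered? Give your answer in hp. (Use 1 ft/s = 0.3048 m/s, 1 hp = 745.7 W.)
Convert to SI: F = 158.0 N, v = 10.0005 m/s
P = Fv = (158.0)(10.0005) = 1580.08 W = 2.119 hp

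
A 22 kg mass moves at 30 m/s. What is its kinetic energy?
KE = ½mv² = ½(22)(30)² = 9900.0 J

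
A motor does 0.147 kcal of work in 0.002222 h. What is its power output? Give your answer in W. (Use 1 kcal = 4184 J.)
Convert to SI: W = 615.048 J, t = 7.9992 s
P = W/t = 615.048/7.9992 = 76.89 W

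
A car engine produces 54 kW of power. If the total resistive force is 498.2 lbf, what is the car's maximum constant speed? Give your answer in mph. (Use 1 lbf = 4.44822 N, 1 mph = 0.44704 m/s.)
Convert to SI: F = 2216.1 N
P = Fv ⇒ v = P/F = 54000 W/2216.1 N = 24.3671 m/s = 54.51 mph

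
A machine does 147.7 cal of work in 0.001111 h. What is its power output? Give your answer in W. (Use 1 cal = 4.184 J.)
Convert to SI: W = 617.977 J, t = 3.9996 s
P = W/t = 617.977/3.9996 = 154.5 W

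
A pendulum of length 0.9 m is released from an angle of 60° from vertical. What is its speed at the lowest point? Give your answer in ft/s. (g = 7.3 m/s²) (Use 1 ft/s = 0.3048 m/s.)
h = L(1 − cosθ) = 0.9(1 − cos60°) = 0.45 m
v = √(2gh) = √(2·7.3·0.45) = 2.5632 m/s = 8.409 ft/s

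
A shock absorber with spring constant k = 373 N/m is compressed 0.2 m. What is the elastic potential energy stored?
PE = ½kx² = ½(373)(0.2)² = 7.46 J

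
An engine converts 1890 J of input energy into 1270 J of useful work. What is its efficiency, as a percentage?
η = W_out/W_in = 1270/1890 = 67.2%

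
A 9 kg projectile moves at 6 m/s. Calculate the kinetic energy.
KE = ½mv² = ½(9)(6)² = 162.0 J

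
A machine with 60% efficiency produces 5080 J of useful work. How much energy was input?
W_in = W_out/η = 5080/0.6 = 8467 J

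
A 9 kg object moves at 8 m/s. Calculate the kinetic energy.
KE = ½mv² = ½(9)(8)² = 288.0 J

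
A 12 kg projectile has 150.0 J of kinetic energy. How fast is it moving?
v = √(2·KE/m) = √(2·150.0/12) = 5.0 m/s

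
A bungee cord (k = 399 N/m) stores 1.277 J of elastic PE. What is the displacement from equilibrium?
x = √(2·PE/k) = √(2·1.277/399) = 0.08001 m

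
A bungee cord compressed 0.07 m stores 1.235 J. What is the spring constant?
k = 2·PE/x² = 2·1.235/(0.07)² = 504.1 N/m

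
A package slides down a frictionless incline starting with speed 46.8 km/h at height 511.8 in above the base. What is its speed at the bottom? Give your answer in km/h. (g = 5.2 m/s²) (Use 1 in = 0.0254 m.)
Convert to SI: v₀ = 13.0 m/s, h = 12.9997 m
½mv₀² + mgh = ½mv² ⇒ v = √(v₀² + 2gh) = √(13.0² + 2·5.2·12.9997) = 17.4412 m/s = 62.79 km/h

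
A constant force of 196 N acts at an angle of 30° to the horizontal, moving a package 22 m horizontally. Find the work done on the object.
W = F·d·cosθ = (196)(22)cos(30°) = 3734 J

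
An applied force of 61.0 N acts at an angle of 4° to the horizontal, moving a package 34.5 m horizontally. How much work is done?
W = F·d·cosθ = (61.0)(34.5)cos(4°) = 2099 J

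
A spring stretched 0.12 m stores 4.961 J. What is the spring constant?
k = 2·PE/x² = 2·4.961/(0.12)² = 689.0 N/m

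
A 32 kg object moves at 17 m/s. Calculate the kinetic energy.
KE = ½mv² = ½(32)(17)² = 4624.0 J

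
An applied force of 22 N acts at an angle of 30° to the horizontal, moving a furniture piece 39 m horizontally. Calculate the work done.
W = F·d·cosθ = (22)(39)cos(30°) = 743.0 J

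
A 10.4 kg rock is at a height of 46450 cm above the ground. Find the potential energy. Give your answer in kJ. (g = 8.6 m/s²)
Convert to SI: m = 10.4 kg, h = 464.5 m
PE = mgh = (10.4)(8.6)(464.5) = 41544.9 J = 41.54 kJ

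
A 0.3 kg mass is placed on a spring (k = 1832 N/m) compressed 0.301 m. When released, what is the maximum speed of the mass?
½kx² = ½mv² ⇒ v = x√(k/m) = (0.301)√(1832/0.3) = 23.52 m/s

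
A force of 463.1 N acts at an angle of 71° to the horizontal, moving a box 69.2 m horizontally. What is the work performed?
W = F·d·cosθ = (463.1)(69.2)cos(71°) = 10430 J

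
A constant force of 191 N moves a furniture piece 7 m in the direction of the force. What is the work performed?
W = F·d = (191)(7) = 1337 J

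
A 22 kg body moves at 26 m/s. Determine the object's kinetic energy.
KE = ½mv² = ½(22)(26)² = 7436.0 J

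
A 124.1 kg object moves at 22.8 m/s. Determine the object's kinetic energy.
KE = ½mv² = ½(124.1)(22.8)² = 32260 J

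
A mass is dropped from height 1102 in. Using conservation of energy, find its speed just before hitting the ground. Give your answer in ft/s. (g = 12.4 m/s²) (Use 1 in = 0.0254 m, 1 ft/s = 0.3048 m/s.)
Convert to SI: h = 27.9908 m
mgh = ½mv² ⇒ v = √(2gh) = √(2·12.4·27.9908) = 26.3471 m/s = 86.44 ft/s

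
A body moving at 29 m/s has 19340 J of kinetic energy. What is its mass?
m = 2·KE/v² = 2·19340/(29)² = 45.99 kg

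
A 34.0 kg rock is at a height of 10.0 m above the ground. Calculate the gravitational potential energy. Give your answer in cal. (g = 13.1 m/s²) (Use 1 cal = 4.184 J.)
PE = mgh = (34.0)(13.1)(10.0) = 4454.0 J = 1065 cal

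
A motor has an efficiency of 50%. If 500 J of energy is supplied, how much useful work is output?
W_out = η·W_in = 0.5·500 = 250.0 J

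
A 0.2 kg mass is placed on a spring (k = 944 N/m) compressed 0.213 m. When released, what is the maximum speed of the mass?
½kx² = ½mv² ⇒ v = x√(k/m) = (0.213)√(944/0.2) = 14.63 m/s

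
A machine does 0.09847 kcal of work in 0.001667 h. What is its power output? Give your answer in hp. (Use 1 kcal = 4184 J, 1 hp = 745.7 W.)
Convert to SI: W = 411.998 J, t = 6.0012 s
P = W/t = 411.998/6.0012 = 68.6527 W = 0.09206 hp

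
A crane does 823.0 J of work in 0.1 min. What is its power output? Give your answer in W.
Convert to SI: W = 823.0 J, t = 6.0 s
P = W/t = 823.0/6.0 = 137.2 W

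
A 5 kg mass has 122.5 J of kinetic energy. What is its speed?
v = √(2·KE/m) = √(2·122.5/5) = 7.0 m/s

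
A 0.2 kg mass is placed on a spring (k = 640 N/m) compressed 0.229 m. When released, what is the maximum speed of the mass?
½kx² = ½mv² ⇒ v = x√(k/m) = (0.229)√(640/0.2) = 12.95 m/s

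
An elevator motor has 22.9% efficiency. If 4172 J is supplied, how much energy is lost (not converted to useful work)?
W_lost = W_in(1 − η) = 4172·(1 − 0.229) = 3217 J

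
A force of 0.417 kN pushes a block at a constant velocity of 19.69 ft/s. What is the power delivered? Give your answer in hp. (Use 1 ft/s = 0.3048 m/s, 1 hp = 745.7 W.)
Convert to SI: F = 417.0 N, v = 6.00151 m/s
P = Fv = (417.0)(6.00151) = 2502.63 W = 3.356 hp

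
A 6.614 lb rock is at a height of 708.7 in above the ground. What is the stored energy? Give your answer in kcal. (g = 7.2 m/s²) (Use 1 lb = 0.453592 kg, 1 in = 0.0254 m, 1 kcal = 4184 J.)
Convert to SI: m = 3.00006 kg, h = 18.001 m
PE = mgh = (3.00006)(7.2)(18.001) = 388.829 J = 0.09293 kcal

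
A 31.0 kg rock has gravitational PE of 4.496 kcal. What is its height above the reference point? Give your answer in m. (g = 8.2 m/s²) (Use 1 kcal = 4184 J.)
Convert to SI: m = 31.0 kg, PE = 18811.3 J
h = PE/(mg) = 18811.3/(31.0·8.2) = 74.0 m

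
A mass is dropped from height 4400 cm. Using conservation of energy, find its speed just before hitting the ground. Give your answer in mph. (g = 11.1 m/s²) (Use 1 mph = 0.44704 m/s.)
Convert to SI: h = 44.0 m
mgh = ½mv² ⇒ v = √(2gh) = √(2·11.1·44.0) = 31.2538 m/s = 69.91 mph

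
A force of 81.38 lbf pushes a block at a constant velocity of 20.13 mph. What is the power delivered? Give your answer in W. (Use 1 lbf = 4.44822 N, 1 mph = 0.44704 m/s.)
Convert to SI: F = 361.996 N, v = 8.99892 m/s
P = Fv = (361.996)(8.99892) = 3258 W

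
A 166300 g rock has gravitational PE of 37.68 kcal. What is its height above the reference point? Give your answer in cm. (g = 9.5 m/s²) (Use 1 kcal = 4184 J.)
Convert to SI: m = 166.3 kg, PE = 157653 J
h = PE/(mg) = 157653/(166.3·9.5) = 99.7899 m = 9979 cm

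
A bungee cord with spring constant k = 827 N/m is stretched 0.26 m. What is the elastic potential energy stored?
PE = ½kx² = ½(827)(0.26)² = 27.95 J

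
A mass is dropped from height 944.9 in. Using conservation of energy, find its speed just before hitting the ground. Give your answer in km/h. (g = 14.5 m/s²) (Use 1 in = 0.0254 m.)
Convert to SI: h = 24.0005 m
mgh = ½mv² ⇒ v = √(2gh) = √(2·14.5·24.0005) = 26.3821 m/s = 94.98 km/h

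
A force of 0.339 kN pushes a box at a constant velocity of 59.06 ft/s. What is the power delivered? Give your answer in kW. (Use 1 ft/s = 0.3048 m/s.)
Convert to SI: F = 339.0 N, v = 18.0015 m/s
P = Fv = (339.0)(18.0015) = 6102.5 W = 6.103 kW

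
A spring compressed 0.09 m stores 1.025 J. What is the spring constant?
k = 2·PE/x² = 2·1.025/(0.09)² = 253.1 N/m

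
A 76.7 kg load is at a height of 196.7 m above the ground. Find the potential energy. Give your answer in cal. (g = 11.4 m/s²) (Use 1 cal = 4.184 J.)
PE = mgh = (76.7)(11.4)(196.7) = 171991 J = 41110 cal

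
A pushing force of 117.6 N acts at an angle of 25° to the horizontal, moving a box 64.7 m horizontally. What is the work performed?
W = F·d·cosθ = (117.6)(64.7)cos(25°) = 6896 J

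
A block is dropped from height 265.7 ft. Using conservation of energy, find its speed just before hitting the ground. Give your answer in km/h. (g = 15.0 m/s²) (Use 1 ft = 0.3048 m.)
Convert to SI: h = 80.9854 m
mgh = ½mv² ⇒ v = √(2gh) = √(2·15.0·80.9854) = 49.2906 m/s = 177.4 km/h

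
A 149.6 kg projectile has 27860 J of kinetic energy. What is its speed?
v = √(2·KE/m) = √(2·27860/149.6) = 19.3 m/s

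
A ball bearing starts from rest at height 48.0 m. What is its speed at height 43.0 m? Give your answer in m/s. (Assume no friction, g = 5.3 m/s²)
mgh₁ = mgh₂ + ½mv² ⇒ v = √(2g(h₁−h₂)) = √(2·5.3·5.0) = 7.28 m/s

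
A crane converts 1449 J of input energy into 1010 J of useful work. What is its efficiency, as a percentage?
η = W_out/W_in = 1010/1449 = 69.7%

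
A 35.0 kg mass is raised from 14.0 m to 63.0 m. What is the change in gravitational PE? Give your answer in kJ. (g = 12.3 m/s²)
ΔPE = mgΔh = (35.0)(12.3)(49.0) = 21094.5 J = 21.09 kJ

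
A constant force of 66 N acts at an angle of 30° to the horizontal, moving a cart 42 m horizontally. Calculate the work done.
W = F·d·cosθ = (66)(42)cos(30°) = 2401 J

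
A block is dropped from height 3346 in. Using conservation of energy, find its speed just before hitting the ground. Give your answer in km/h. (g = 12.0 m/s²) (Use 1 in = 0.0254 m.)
Convert to SI: h = 84.9884 m
mgh = ½mv² ⇒ v = √(2gh) = √(2·12.0·84.9884) = 45.1633 m/s = 162.6 km/h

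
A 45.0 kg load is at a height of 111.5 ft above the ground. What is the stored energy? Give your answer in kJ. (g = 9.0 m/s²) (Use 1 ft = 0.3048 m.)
Convert to SI: m = 45.0 kg, h = 33.9852 m
PE = mgh = (45.0)(9.0)(33.9852) = 13764.0 J = 13.76 kJ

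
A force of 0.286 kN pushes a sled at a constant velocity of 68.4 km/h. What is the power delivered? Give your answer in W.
Convert to SI: F = 286.0 N, v = 19.0 m/s
P = Fv = (286.0)(19.0) = 5434 W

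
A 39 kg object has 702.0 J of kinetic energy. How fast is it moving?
v = √(2·KE/m) = √(2·702.0/39) = 6.0 m/s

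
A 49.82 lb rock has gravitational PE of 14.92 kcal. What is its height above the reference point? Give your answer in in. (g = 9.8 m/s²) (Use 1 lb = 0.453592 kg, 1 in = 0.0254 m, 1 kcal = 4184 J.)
Convert to SI: m = 22.598 kg, PE = 62425.3 J
h = PE/(mg) = 62425.3/(22.598·9.8) = 281.881 m = 11100 in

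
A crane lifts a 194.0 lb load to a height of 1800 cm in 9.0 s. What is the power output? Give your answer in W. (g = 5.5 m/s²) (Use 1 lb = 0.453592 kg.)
Convert to SI: m = 87.9968 kg, h = 18.0 m, t = 9.0 s
P = mgh/t = (87.9968)(5.5)(18.0)/9.0 = 968.0 W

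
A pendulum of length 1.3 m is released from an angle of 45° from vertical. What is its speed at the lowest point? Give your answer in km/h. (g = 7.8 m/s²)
h = L(1 − cosθ) = 1.3(1 − cos45°) = 0.380761 m
v = √(2gh) = √(2·7.8·0.380761) = 2.43719 m/s = 8.774 km/h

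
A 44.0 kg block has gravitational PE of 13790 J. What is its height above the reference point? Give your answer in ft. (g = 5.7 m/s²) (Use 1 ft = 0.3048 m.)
h = PE/(mg) = 13790.0/(44.0·5.7) = 54.9841 m = 180.4 ft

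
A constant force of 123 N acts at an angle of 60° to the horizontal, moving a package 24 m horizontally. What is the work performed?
W = F·d·cosθ = (123)(24)cos(60°) = 1476 J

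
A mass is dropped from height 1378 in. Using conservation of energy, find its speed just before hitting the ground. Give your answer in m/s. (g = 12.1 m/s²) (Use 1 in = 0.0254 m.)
Convert to SI: h = 35.0012 m
mgh = ½mv² ⇒ v = √(2gh) = √(2·12.1·35.0012) = 29.1 m/s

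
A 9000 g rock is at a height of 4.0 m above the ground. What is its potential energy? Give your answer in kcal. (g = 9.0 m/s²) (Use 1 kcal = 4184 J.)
Convert to SI: m = 9.0 kg, h = 4.0 m
PE = mgh = (9.0)(9.0)(4.0) = 324.0 J = 0.07744 kcal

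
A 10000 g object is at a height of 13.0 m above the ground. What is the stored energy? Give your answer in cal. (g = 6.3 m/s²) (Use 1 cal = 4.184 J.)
Convert to SI: m = 10.0 kg, h = 13.0 m
PE = mgh = (10.0)(6.3)(13.0) = 819.0 J = 195.7 cal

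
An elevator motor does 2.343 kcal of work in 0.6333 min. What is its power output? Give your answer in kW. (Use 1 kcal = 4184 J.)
Convert to SI: W = 9803.11 J, t = 37.998 s
P = W/t = 9803.11/37.998 = 257.99 W = 0.258 kW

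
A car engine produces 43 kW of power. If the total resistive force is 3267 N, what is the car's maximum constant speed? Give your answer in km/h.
P = Fv ⇒ v = P/F = 43000 W/3267.0 N = 13.1619 m/s = 47.38 km/h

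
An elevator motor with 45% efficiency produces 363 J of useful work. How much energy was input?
W_in = W_out/η = 363/0.45 = 806.7 J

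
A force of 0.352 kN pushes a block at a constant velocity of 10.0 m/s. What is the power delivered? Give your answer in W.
Convert to SI: F = 352.0 N, v = 10.0 m/s
P = Fv = (352.0)(10.0) = 3520 W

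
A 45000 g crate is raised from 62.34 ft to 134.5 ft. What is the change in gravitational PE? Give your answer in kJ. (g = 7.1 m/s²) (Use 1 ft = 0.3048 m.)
Convert to SI: m = 45.0 kg, Δh = 21.9944 m
ΔPE = mgΔh = (45.0)(7.1)(21.9944) = 7027.2 J = 7.027 kJ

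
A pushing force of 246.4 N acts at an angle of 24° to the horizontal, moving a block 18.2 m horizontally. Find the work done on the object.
W = F·d·cosθ = (246.4)(18.2)cos(24°) = 4097 J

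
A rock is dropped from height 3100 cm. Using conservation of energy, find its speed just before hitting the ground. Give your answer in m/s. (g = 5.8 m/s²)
Convert to SI: h = 31.0 m
mgh = ½mv² ⇒ v = √(2gh) = √(2·5.8·31.0) = 18.96 m/s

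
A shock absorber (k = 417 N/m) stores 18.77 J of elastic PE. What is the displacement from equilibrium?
x = √(2·PE/k) = √(2·18.77/417) = 0.3 m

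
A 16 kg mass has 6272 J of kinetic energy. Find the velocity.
v = √(2·KE/m) = √(2·6272/16) = 28.0 m/s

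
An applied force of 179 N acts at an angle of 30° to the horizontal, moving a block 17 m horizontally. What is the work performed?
W = F·d·cosθ = (179)(17)cos(30°) = 2635 J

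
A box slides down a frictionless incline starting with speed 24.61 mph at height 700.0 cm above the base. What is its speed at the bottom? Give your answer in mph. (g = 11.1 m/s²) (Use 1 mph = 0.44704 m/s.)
Convert to SI: v₀ = 11.0017 m/s, h = 7.0 m
½mv₀² + mgh = ½mv² ⇒ v = √(v₀² + 2gh) = √(11.0017² + 2·11.1·7.0) = 16.6264 m/s = 37.19 mph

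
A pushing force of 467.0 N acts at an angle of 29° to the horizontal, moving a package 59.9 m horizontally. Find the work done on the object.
W = F·d·cosθ = (467.0)(59.9)cos(29°) = 24470 J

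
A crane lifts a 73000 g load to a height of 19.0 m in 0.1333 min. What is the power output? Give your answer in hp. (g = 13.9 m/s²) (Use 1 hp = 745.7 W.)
Convert to SI: m = 73.0 kg, h = 19.0 m, t = 7.998 s
P = mgh/t = (73.0)(13.9)(19.0)/7.998 = 2410.52 W = 3.233 hp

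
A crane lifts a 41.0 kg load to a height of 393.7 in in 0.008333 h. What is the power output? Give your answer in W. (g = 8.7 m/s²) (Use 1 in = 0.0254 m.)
Convert to SI: m = 41.0 kg, h = 9.99998 m, t = 29.9988 s
P = mgh/t = (41.0)(8.7)(9.99998)/29.9988 = 118.9 W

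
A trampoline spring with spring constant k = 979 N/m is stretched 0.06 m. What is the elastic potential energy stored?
PE = ½kx² = ½(979)(0.06)² = 1.762 J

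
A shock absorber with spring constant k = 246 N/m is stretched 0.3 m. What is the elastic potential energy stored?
PE = ½kx² = ½(246)(0.3)² = 11.07 J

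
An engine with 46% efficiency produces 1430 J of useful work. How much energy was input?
W_in = W_out/η = 1430/0.46 = 3109 J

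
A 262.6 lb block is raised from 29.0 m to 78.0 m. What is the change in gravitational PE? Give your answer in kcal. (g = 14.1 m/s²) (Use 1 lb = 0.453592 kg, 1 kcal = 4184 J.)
Convert to SI: m = 119.113 kg, Δh = 49.0 m
ΔPE = mgΔh = (119.113)(14.1)(49.0) = 82295.4 J = 19.67 kcal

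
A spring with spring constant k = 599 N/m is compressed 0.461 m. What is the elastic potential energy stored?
PE = ½kx² = ½(599)(0.461)² = 63.65 J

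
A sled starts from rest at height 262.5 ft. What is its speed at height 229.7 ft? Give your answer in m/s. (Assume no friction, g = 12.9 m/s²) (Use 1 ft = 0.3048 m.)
Convert to SI: h₁−h₂ = 9.99744 m
mgh₁ = mgh₂ + ½mv² ⇒ v = √(2g(h₁−h₂)) = √(2·12.9·9.99744) = 16.06 m/s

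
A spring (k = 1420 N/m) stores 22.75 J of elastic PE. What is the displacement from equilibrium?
x = √(2·PE/k) = √(2·22.75/1420) = 0.179 m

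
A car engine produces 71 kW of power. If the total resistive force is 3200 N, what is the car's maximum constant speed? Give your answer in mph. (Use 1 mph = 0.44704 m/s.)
P = Fv ⇒ v = P/F = 71000 W/3200.0 N = 22.1875 m/s = 49.63 mph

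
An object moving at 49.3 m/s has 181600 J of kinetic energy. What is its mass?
m = 2·KE/v² = 2·181600/(49.3)² = 149.4 kg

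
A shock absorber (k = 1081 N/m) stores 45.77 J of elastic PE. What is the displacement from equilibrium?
x = √(2·PE/k) = √(2·45.77/1081) = 0.291 m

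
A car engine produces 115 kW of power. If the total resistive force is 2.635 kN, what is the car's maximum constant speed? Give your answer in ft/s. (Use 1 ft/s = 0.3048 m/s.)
Convert to SI: F = 2635.0 N
P = Fv ⇒ v = P/F = 115000 W/2635.0 N = 43.6433 m/s = 143.2 ft/s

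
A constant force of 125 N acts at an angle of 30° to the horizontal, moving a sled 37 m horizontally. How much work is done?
W = F·d·cosθ = (125)(37)cos(30°) = 4005 J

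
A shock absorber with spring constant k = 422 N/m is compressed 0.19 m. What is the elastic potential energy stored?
PE = ½kx² = ½(422)(0.19)² = 7.617 J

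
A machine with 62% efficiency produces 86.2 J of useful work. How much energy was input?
W_in = W_out/η = 86.2/0.62 = 139.0 J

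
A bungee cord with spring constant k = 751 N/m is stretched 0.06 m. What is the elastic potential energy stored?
PE = ½kx² = ½(751)(0.06)² = 1.352 J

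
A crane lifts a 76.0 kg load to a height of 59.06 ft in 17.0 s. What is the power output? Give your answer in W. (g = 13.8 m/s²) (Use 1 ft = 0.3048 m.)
Convert to SI: m = 76.0 kg, h = 18.0015 m, t = 17.0 s
P = mgh/t = (76.0)(13.8)(18.0015)/17.0 = 1111 W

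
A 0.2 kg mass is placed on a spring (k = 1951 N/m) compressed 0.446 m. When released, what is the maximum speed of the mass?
½kx² = ½mv² ⇒ v = x√(k/m) = (0.446)√(1951/0.2) = 44.05 m/s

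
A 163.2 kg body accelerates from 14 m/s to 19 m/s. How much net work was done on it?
W = ΔKE = ½m(v₂² − v₁²) = ½(163.2)(19² − 14²) = 13464.0 J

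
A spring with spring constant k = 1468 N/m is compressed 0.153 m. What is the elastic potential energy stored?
PE = ½kx² = ½(1468)(0.153)² = 17.18 J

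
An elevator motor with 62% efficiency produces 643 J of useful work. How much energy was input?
W_in = W_out/η = 643/0.62 = 1037 J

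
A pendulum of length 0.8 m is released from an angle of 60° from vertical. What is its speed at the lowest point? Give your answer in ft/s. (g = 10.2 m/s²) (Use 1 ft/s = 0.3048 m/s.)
h = L(1 − cosθ) = 0.8(1 − cos60°) = 0.4 m
v = √(2gh) = √(2·10.2·0.4) = 2.85657 m/s = 9.372 ft/s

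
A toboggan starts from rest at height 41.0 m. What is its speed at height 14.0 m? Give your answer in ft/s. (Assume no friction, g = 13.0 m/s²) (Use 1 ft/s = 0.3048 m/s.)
mgh₁ = mgh₂ + ½mv² ⇒ v = √(2g(h₁−h₂)) = √(2·13.0·27.0) = 26.4953 m/s = 86.93 ft/s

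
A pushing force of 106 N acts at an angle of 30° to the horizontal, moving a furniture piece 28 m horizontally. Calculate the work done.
W = F·d·cosθ = (106)(28)cos(30°) = 2570 J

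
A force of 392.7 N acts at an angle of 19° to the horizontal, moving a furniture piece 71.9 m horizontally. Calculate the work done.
W = F·d·cosθ = (392.7)(71.9)cos(19°) = 26700 J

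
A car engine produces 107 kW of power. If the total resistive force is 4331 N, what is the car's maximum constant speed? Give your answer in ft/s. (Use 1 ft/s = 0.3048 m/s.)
P = Fv ⇒ v = P/F = 107000 W/4331.0 N = 24.7056 m/s = 81.06 ft/s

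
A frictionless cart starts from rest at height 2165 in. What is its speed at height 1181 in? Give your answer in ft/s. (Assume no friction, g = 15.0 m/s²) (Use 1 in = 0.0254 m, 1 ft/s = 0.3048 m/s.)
Convert to SI: h₁−h₂ = 24.9936 m
mgh₁ = mgh₂ + ½mv² ⇒ v = √(2g(h₁−h₂)) = √(2·15.0·24.9936) = 27.3826 m/s = 89.84 ft/s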